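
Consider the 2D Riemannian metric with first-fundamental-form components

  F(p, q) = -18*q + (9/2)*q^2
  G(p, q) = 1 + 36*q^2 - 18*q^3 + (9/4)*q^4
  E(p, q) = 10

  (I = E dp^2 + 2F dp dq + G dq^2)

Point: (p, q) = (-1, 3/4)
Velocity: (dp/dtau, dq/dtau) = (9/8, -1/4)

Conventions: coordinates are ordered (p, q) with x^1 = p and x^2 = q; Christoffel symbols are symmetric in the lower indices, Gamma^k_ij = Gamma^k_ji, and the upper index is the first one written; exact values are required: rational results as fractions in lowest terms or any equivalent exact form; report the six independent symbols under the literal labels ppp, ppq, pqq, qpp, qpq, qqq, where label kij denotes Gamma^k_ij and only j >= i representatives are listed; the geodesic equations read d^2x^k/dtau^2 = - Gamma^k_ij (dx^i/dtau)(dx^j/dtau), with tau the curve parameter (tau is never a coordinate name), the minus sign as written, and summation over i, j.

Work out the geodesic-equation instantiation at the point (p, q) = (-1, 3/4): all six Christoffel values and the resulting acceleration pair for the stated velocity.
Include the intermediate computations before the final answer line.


E = 10, F = -351/32, G = 14713/1024 at the point
E_p = 0, E_q = 0, F_p = 0, F_q = -45/4, G_p = 0, G_q = 1755/64
EG - F^2 = 23929/1024;  g^inv = (1024/23929) * [[14713/1024, 351/32], [351/32, 10]]
first-kind symbols [ij,l] = (1/2)(d_i g_jl + d_j g_il - d_l g_ij): [pp,p] = E_p/2 = 0, [pp,q] = F_p - E_q/2 = 0, [pq,p] = E_q/2 = 0, [pq,q] = G_p/2 = 0, [qq,p] = F_q - G_p/2 = -45/4, [qq,q] = G_q/2 = 1755/128
Gamma^p_ij = (G*[ij,p] - F*[ij,q])/(EG - F^2), Gamma^q_ij = (E*[ij,q] - F*[ij,p])/(EG - F^2)
Gamma_ppp = 0, Gamma_ppq = 0, Gamma_pqq = -11520/23929, Gamma_qpp = 0, Gamma_qpq = 0, Gamma_qqq = 14040/23929
d^2p/dtau^2 = -(Gamma_ppp*(9/8)^2 + 2*Gamma_ppq*(9/8)*(-1/4) + Gamma_pqq*(-1/4)^2) = 720/23929
d^2q/dtau^2 = -(Gamma_qpp*(9/8)^2 + 2*Gamma_qpq*(9/8)*(-1/4) + Gamma_qqq*(-1/4)^2) = -1755/47858

Answer: Gamma_ppp = 0, Gamma_ppq = 0, Gamma_pqq = -11520/23929, Gamma_qpp = 0, Gamma_qpq = 0, Gamma_qqq = 14040/23929; accelerations (d^2p/dtau^2, d^2q/dtau^2) = (720/23929, -1755/47858)


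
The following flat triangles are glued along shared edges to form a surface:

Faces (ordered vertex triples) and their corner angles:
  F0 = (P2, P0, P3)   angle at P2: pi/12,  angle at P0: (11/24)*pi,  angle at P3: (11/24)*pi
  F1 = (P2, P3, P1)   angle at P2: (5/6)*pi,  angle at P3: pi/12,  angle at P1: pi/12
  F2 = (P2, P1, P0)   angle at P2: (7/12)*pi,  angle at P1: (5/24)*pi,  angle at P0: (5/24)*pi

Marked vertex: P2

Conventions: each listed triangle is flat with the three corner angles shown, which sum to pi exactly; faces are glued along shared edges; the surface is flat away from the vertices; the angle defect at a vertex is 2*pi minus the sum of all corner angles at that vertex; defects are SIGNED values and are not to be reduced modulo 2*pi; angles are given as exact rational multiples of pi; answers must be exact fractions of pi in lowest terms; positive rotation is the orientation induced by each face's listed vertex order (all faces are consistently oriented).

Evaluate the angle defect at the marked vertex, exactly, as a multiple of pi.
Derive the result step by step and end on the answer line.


Sum of corner angles at P2: (3/2)*pi
defect = 2*pi - (3/2)*pi

Answer: defect(P2) = pi/2


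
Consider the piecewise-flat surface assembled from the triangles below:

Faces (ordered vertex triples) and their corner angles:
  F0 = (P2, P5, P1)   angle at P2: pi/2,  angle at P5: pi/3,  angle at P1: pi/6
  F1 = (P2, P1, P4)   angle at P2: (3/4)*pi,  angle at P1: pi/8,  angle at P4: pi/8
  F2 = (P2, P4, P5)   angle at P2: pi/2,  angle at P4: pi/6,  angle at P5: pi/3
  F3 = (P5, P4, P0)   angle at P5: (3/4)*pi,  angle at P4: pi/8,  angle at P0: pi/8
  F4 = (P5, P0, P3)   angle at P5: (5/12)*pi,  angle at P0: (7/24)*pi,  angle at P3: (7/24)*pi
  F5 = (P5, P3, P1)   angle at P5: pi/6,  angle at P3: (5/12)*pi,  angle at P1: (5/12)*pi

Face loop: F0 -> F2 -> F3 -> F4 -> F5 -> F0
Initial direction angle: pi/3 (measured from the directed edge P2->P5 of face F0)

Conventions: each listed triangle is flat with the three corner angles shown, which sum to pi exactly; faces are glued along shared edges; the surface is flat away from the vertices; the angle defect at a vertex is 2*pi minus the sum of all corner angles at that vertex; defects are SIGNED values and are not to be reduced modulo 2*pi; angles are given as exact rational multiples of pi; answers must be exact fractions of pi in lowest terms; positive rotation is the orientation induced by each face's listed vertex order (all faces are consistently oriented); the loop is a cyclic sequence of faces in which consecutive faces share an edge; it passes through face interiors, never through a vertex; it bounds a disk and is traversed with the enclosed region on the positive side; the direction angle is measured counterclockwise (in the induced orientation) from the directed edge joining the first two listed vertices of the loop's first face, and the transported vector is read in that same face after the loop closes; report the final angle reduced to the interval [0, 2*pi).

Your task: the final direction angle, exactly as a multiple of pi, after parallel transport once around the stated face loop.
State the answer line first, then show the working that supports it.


Answer: final direction angle = pi/3

enclosed vertex P5: corner angles sum to 2*pi, defect = 2*pi - 2*pi = 0
final direction = starting direction + enclosed defect total, reduced mod 2*pi (induced orientation)
final angle = pi/3 + 0 = pi/3 (mod 2*pi)


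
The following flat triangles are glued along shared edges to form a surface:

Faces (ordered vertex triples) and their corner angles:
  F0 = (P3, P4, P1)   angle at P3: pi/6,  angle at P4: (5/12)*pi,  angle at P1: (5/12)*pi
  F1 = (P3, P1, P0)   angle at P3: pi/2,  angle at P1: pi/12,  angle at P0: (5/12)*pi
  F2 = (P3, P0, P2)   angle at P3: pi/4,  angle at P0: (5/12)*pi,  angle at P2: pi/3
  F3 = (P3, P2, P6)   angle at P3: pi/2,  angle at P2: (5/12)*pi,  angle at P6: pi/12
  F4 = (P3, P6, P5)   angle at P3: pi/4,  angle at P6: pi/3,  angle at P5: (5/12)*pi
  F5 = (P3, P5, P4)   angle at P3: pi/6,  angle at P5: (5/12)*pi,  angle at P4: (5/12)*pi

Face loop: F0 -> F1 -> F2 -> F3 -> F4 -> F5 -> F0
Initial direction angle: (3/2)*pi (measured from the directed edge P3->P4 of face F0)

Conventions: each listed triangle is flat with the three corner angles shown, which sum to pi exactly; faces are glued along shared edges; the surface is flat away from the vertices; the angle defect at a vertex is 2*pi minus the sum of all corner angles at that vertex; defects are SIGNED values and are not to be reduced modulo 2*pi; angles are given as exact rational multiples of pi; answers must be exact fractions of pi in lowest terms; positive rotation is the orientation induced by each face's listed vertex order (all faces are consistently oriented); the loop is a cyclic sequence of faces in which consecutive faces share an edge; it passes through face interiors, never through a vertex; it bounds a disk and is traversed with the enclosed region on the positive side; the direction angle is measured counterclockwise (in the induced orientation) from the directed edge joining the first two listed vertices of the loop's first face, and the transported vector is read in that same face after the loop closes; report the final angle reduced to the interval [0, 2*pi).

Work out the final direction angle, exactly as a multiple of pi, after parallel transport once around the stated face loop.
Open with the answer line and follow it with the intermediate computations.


Answer: final direction angle = (5/3)*pi

enclosed vertex P3: corner angles sum to (11/6)*pi, defect = 2*pi - (11/6)*pi = pi/6
adding the enclosed defects to the starting angle (mod 2*pi, induced orientation) gives the holonomy
final angle = (3/2)*pi + pi/6 = (5/3)*pi (mod 2*pi)


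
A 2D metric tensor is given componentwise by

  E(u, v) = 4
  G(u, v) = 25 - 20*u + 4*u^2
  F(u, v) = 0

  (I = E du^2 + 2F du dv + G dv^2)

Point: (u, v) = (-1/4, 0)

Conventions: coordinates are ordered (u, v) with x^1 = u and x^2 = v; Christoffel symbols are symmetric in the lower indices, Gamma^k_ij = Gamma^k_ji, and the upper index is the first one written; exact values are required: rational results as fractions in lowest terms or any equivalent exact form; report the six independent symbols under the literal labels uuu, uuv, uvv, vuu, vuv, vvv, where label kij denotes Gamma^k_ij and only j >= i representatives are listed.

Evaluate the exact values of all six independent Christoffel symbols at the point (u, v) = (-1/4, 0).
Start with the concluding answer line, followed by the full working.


Answer: Gamma_uuu = 0, Gamma_uuv = 0, Gamma_uvv = 11/4, Gamma_vuu = 0, Gamma_vuv = -4/11, Gamma_vvv = 0

E = 4, F = 0, G = 121/4 at the point
E_u = 0, E_v = 0, F_u = 0, F_v = 0, G_u = -22, G_v = 0
EG - F^2 = 121;  g^inv = (1/121) * [[121/4, 0], [0, 4]]
first-kind symbols [ij,l] = (1/2)(d_i g_jl + d_j g_il - d_l g_ij): [uu,u] = E_u/2 = 0, [uu,v] = F_u - E_v/2 = 0, [uv,u] = E_v/2 = 0, [uv,v] = G_u/2 = -11, [vv,u] = F_v - G_u/2 = 11, [vv,v] = G_v/2 = 0
Gamma^u_ij = (G*[ij,u] - F*[ij,v])/(EG - F^2), Gamma^v_ij = (E*[ij,v] - F*[ij,u])/(EG - F^2)


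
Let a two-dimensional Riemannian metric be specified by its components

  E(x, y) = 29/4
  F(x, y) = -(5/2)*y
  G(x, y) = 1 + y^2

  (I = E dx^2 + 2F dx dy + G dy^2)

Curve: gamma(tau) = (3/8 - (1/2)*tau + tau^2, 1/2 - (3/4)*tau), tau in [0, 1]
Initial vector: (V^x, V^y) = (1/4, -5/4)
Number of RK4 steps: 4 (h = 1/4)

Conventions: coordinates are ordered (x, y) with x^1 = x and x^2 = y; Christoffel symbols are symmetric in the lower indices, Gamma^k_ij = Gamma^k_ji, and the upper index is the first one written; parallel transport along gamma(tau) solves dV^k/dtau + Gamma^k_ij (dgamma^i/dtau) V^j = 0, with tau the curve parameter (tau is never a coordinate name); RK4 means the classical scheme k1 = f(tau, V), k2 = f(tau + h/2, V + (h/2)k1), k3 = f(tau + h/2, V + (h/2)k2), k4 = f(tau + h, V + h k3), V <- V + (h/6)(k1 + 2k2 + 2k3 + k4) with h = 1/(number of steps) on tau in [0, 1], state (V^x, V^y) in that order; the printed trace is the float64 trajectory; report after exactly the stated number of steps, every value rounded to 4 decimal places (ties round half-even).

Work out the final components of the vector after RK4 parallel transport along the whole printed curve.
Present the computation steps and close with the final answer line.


gamma'(tau) = (-1/2 + 2*tau, -3/4); f(tau, V)^k = -Gamma^k_ij(gamma(tau)) gamma'^i(tau) V^j; h = 1/4; intermediate values shown to 6 dp
curve data and Christoffel symbols at the stage parameters:
  tau = 0.000000: gamma = (0.375000, 0.500000), gamma' = (-0.500000, -0.750000); Gamma_xxx = 0.000000, Gamma_xxy = 0.000000, Gamma_xyy = -0.333333, Gamma_yxx = 0.000000, Gamma_yxy = 0.000000, Gamma_yyy = 0.066667
  tau = 0.125000: gamma = (0.328125, 0.406250), gamma' = (-0.250000, -0.750000); Gamma_xxx = 0.000000, Gamma_xxy = 0.000000, Gamma_xyy = -0.337153, Gamma_yxx = 0.000000, Gamma_yxy = 0.000000, Gamma_yyy = 0.054787
  tau = 0.250000: gamma = (0.312500, 0.312500), gamma' = (0.000000, -0.750000); Gamma_xxx = 0.000000, Gamma_xxy = 0.000000, Gamma_xyy = -0.340245, Gamma_yxx = 0.000000, Gamma_yxy = 0.000000, Gamma_yyy = 0.042531
  tau = 0.375000: gamma = (0.328125, 0.218750), gamma' = (0.250000, -0.750000); Gamma_xxx = 0.000000, Gamma_xxy = 0.000000, Gamma_xyy = -0.342567, Gamma_yxx = 0.000000, Gamma_yxy = 0.000000, Gamma_yyy = 0.029975
  tau = 0.500000: gamma = (0.375000, 0.125000), gamma' = (0.500000, -0.750000); Gamma_xxx = 0.000000, Gamma_xxy = 0.000000, Gamma_xyy = -0.344086, Gamma_yxx = 0.000000, Gamma_yxy = 0.000000, Gamma_yyy = 0.017204
  tau = 0.625000: gamma = (0.453125, 0.031250), gamma' = (0.750000, -0.750000); Gamma_xxx = 0.000000, Gamma_xxy = 0.000000, Gamma_xyy = -0.344781, Gamma_yxx = 0.000000, Gamma_yxy = 0.000000, Gamma_yyy = 0.004310
  tau = 0.750000: gamma = (0.562500, -0.062500), gamma' = (1.000000, -0.750000); Gamma_xxx = 0.000000, Gamma_xxy = 0.000000, Gamma_xyy = -0.344642, Gamma_yxx = 0.000000, Gamma_yxy = 0.000000, Gamma_yyy = -0.008616
  tau = 0.875000: gamma = (0.703125, -0.156250), gamma' = (1.250000, -0.750000); Gamma_xxx = 0.000000, Gamma_xxy = 0.000000, Gamma_xyy = -0.343670, Gamma_yxx = 0.000000, Gamma_yxy = 0.000000, Gamma_yyy = -0.021479
  tau = 1.000000: gamma = (0.875000, -0.250000), gamma' = (1.500000, -0.750000); Gamma_xxx = 0.000000, Gamma_xxy = 0.000000, Gamma_xyy = -0.341880, Gamma_yxx = 0.000000, Gamma_yxy = 0.000000, Gamma_yyy = -0.034188
step 0: V^x = 0.2500, V^y = -1.2500
step 1: k1 = (0.312500, -0.062500), k2 = (0.318056, -0.051684), k3 = (0.317714, -0.051629), k4 = (0.322273, -0.040284); V <- V + (h/6)(k1 + 2k2 + 2k3 + k4): V^x = 0.3294, V^y = -1.2629
step 2: k1 = (0.322269, -0.040284), k2 = (0.325762, -0.028504), k3 = (0.325384, -0.028471), k4 = (0.327744, -0.016387); V <- V + (h/6)(k1 + 2k2 + 2k3 + k4): V^x = 0.4108, V^y = -1.2700
step 3: k1 = (0.327742, -0.016387), k2 = (0.328934, -0.004112), k3 = (0.328537, -0.004107), k4 = (0.328537, 0.008213); V <- V + (h/6)(k1 + 2k2 + 2k3 + k4): V^x = 0.4929, V^y = -1.2710
step 4: k1 = (0.328537, 0.008213), k2 = (0.327346, 0.020459), k3 = (0.326951, 0.020434), k4 = (0.324594, 0.032459); V <- V + (h/6)(k1 + 2k2 + 2k3 + k4): V^x = 0.5746, V^y = -1.2659

Answer: V^x = 0.5746, V^y = -1.2659


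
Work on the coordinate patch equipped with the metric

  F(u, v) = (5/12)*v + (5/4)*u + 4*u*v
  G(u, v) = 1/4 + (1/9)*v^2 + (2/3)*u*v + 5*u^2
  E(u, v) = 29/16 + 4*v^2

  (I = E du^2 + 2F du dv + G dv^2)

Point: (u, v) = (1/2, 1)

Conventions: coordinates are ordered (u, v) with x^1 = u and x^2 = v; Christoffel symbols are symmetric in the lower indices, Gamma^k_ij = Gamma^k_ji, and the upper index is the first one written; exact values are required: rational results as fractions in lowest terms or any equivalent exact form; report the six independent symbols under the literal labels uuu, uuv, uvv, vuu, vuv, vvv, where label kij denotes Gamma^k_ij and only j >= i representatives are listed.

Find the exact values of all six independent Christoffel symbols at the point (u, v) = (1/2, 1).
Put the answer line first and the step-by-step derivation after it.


Answer: Gamma_uuu = -2190/1181, Gamma_uuv = -484/1181, Gamma_uvv = -2860/3543, Gamma_vuu = 4185/1181, Gamma_vuv = 2478/1181, Gamma_vvv = 1660/1181

E = 93/16, F = 73/24, G = 35/18 at the point
E_u = 0, E_v = 8, F_u = 21/4, F_v = 29/12, G_u = 17/3, G_v = 5/9
EG - F^2 = 1181/576;  g^inv = (576/1181) * [[35/18, -73/24], [-73/24, 93/16]]
first-kind symbols [ij,l] = (1/2)(d_i g_jl + d_j g_il - d_l g_ij): [uu,u] = E_u/2 = 0, [uu,v] = F_u - E_v/2 = 5/4, [uv,u] = E_v/2 = 4, [uv,v] = G_u/2 = 17/6, [vv,u] = F_v - G_u/2 = -5/12, [vv,v] = G_v/2 = 5/18
Gamma^u_ij = (G*[ij,u] - F*[ij,v])/(EG - F^2), Gamma^v_ij = (E*[ij,v] - F*[ij,u])/(EG - F^2)


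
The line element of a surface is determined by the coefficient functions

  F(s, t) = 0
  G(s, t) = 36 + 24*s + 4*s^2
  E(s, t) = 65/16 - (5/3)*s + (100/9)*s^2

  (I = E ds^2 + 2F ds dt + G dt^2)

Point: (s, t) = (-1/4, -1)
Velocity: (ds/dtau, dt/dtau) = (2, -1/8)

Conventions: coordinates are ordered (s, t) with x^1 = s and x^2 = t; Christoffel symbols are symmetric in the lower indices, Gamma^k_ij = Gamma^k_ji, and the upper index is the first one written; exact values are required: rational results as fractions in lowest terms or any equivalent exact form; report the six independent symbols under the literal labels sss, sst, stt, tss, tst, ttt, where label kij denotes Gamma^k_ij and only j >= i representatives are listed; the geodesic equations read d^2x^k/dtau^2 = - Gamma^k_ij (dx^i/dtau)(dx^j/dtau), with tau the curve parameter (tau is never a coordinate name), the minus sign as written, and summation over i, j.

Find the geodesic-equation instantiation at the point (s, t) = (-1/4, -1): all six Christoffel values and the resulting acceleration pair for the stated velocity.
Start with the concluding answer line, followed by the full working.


Answer: Gamma_sss = -104/149, Gamma_sst = 0, Gamma_stt = -1584/745, Gamma_tss = 0, Gamma_tst = 4/11, Gamma_ttt = 0; accelerations (d^2s/dtau^2, d^2t/dtau^2) = (8419/2980, 2/11)

E = 745/144, F = 0, G = 121/4 at the point
E_s = -65/9, E_t = 0, F_s = 0, F_t = 0, G_s = 22, G_t = 0
EG - F^2 = 90145/576;  g^inv = (576/90145) * [[121/4, 0], [0, 745/144]]
first-kind symbols [ij,l] = (1/2)(d_i g_jl + d_j g_il - d_l g_ij): [ss,s] = E_s/2 = -65/18, [ss,t] = F_s - E_t/2 = 0, [st,s] = E_t/2 = 0, [st,t] = G_s/2 = 11, [tt,s] = F_t - G_s/2 = -11, [tt,t] = G_t/2 = 0
Gamma^s_ij = (G*[ij,s] - F*[ij,t])/(EG - F^2), Gamma^t_ij = (E*[ij,t] - F*[ij,s])/(EG - F^2)
Gamma_sss = -104/149, Gamma_sst = 0, Gamma_stt = -1584/745, Gamma_tss = 0, Gamma_tst = 4/11, Gamma_ttt = 0
d^2s/dtau^2 = -(Gamma_sss*(2)^2 + 2*Gamma_sst*(2)*(-1/8) + Gamma_stt*(-1/8)^2) = 8419/2980
d^2t/dtau^2 = -(Gamma_tss*(2)^2 + 2*Gamma_tst*(2)*(-1/8) + Gamma_ttt*(-1/8)^2) = 2/11


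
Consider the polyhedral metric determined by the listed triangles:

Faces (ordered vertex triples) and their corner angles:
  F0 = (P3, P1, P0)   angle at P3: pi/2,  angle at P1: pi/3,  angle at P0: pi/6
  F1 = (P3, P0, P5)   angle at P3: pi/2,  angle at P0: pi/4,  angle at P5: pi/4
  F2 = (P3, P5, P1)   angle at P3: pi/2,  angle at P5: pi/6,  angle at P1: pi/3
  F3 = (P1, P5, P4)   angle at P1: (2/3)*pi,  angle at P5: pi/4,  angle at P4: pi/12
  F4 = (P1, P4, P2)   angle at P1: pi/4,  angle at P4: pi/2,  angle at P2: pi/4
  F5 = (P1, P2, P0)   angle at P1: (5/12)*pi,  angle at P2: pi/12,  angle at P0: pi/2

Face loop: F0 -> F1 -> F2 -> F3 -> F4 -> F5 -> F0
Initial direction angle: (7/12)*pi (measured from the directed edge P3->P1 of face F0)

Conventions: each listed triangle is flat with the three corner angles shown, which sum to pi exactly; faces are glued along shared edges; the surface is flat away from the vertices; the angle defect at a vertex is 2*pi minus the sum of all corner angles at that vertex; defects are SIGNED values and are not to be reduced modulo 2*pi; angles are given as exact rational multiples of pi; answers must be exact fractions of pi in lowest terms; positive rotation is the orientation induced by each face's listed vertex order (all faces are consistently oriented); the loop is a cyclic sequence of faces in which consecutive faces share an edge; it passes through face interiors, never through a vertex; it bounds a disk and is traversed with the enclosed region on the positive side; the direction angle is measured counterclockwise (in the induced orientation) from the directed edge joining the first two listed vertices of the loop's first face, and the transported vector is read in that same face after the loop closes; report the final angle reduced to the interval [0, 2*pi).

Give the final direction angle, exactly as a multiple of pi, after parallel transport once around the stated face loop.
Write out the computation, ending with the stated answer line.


enclosed vertex P1: corner angles sum to 2*pi, defect = 2*pi - 2*pi = 0
enclosed vertex P3: corner angles sum to (3/2)*pi, defect = 2*pi - (3/2)*pi = pi/2
final direction = starting direction + enclosed defect total, reduced mod 2*pi (induced orientation)
final angle = (7/12)*pi + pi/2 = (13/12)*pi (mod 2*pi)

Answer: final direction angle = (13/12)*pi


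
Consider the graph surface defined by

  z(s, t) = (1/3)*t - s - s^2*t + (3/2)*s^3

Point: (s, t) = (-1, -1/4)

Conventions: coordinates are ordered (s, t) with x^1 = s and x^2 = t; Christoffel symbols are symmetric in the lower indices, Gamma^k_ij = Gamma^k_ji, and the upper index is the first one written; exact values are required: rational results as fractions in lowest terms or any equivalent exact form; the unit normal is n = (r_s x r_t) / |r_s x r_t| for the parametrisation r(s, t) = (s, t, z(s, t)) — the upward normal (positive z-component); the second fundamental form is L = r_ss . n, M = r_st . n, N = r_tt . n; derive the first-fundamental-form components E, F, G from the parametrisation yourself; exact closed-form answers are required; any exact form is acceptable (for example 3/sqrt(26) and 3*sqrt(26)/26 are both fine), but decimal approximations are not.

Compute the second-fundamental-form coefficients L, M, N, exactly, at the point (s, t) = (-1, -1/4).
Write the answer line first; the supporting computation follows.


Answer: L = -51*sqrt(94)/188, M = 3*sqrt(94)/47, N = 0

z_s = 3, z_t = -2/3, z_ss = -17/2, z_st = 2, z_tt = 0
E = 10, F = -2, G = 13/9; answer radicand W^2 = 94/9
unnormalised second-form numerators: l = -17/2, m = 2, n = 0; L = l/sqrt(94/9), and similarly M = m/sqrt(W^2), N = n/sqrt(W^2)


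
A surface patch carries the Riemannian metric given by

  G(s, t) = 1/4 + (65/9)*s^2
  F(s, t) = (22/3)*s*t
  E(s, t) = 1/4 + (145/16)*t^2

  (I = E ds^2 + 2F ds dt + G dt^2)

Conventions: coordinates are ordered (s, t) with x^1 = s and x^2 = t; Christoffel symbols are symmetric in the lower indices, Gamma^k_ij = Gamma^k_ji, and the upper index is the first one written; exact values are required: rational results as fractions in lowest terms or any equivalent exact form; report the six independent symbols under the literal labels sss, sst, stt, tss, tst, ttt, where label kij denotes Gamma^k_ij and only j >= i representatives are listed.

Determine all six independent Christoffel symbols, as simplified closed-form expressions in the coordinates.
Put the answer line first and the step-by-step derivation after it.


Answer: Gamma_sss = 7304*s*t^2/(6724*s^2*t^2 + 1040*s^2 + 1305*t^2 + 36), Gamma_sst = (21580*s^2*t + 3915*t)/(20172*s^2*t^2 + 3120*s^2 + 3915*t^2 + 108), Gamma_stt = (4160*s^3 + 144*s)/(60516*s^2*t^2 + 9360*s^2 + 11745*t^2 + 324), Gamma_tss = (-36105*t^3 - 996*t)/(26896*s^2*t^2 + 4160*s^2 + 5220*t^2 + 144), Gamma_tst = (-580*s*t^2 + 1040*s)/(6724*s^2*t^2 + 1040*s^2 + 1305*t^2 + 36), Gamma_ttt = -1408*s^2*t/(20172*s^2*t^2 + 3120*s^2 + 3915*t^2 + 108)

E = 1/4 + (145/16)*t^2; F = (22/3)*s*t; G = 1/4 + (65/9)*s^2
Gamma^k_ij = (1/2) g^{kl} (d_i g_jl + d_j g_il - d_l g_ij), with g^inv = (1/(EG-F^2)) [[G, -F], [-F, E]]
first partials: E_s = 0, E_t = (145/8)*t, F_s = (22/3)*t, F_t = (22/3)*s, G_s = (130/9)*s, G_t = 0
D = EG - F^2 = 1/16 + (145/64)*t^2 + (65/36)*s^2 + (1681/144)*s^2*t^2
expanded: Gamma^s_ss = (G E_s - 2F F_s + F E_t)/(2D), Gamma^s_st = (G E_t - F G_s)/(2D), Gamma^s_tt = (2G F_t - G G_s - F G_t)/(2D), Gamma^t_ss = (2E F_s - E E_t - F E_s)/(2D), Gamma^t_st = (E G_s - F E_t)/(2D), Gamma^t_tt = (E G_t - 2F F_t + F G_s)/(2D); substitute and cancel common factors


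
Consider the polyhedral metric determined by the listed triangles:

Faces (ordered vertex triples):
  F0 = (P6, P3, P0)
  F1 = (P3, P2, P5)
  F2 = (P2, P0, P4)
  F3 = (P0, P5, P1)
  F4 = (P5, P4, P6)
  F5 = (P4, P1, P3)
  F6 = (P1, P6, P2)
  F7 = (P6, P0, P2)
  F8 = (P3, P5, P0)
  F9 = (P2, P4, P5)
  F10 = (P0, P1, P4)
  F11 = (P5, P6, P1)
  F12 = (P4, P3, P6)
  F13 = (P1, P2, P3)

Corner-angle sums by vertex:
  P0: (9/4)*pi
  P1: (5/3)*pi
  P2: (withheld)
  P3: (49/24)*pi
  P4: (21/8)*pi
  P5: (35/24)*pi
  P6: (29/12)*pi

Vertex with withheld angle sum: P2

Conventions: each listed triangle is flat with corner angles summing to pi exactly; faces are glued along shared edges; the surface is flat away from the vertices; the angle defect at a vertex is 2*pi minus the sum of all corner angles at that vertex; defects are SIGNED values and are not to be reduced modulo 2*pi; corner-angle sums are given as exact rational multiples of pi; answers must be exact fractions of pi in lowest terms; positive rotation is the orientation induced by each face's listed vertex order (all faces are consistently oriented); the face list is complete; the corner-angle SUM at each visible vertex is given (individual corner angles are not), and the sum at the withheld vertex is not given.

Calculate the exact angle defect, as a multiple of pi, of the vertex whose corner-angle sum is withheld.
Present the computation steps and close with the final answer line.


V = 7, E = 21, F = 14; chi = V - E + F = 0
Gauss-Bonnet: total defect = 2*pi*chi = 0; visible defects sum to (-11/24)*pi

Answer: defect(P2) = (11/24)*pi


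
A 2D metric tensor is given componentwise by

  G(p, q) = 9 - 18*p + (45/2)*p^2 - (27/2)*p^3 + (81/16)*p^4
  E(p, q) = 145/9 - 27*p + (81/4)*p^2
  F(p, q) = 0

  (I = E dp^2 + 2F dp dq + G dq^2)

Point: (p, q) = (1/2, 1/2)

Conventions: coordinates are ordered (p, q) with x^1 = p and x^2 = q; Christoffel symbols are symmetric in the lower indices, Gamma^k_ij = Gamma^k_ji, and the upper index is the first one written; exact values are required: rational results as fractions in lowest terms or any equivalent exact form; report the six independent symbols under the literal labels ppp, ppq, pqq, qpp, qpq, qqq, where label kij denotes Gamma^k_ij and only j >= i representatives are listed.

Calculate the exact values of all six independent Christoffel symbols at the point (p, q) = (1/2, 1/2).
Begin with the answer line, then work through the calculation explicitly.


Answer: Gamma_ppp = -486/1105, Gamma_ppq = 0, Gamma_pqq = 891/4420, Gamma_qpp = 0, Gamma_qpq = -4/11, Gamma_qqq = 0

E = 1105/144, F = 0, G = 1089/256 at the point
E_p = -27/4, E_q = 0, F_p = 0, F_q = 0, G_p = -99/32, G_q = 0
EG - F^2 = 133705/4096;  g^inv = (4096/133705) * [[1089/256, 0], [0, 1105/144]]
first-kind symbols [ij,l] = (1/2)(d_i g_jl + d_j g_il - d_l g_ij): [pp,p] = E_p/2 = -27/8, [pp,q] = F_p - E_q/2 = 0, [pq,p] = E_q/2 = 0, [pq,q] = G_p/2 = -99/64, [qq,p] = F_q - G_p/2 = 99/64, [qq,q] = G_q/2 = 0
Gamma^p_ij = (G*[ij,p] - F*[ij,q])/(EG - F^2), Gamma^q_ij = (E*[ij,q] - F*[ij,p])/(EG - F^2)


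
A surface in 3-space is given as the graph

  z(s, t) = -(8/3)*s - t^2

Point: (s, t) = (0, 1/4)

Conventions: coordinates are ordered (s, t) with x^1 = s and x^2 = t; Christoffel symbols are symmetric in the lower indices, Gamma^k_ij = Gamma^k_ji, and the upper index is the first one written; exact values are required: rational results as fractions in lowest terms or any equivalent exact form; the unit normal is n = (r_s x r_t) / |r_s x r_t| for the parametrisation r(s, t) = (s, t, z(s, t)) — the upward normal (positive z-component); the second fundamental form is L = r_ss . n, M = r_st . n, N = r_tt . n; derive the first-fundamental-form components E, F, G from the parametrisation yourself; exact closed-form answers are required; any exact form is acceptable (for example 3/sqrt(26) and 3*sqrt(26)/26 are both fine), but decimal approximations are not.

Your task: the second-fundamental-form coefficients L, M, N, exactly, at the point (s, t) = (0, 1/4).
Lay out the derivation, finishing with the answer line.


z_s = -8/3, z_t = -1/2, z_ss = 0, z_st = 0, z_tt = -2
E = 73/9, F = 4/3, G = 5/4; answer radicand W^2 = 301/36
unnormalised second-form numerators: l = 0, m = 0, n = -2; L = l/sqrt(301/36), and similarly M = m/sqrt(W^2), N = n/sqrt(W^2)

Answer: L = 0, M = 0, N = -12*sqrt(301)/301


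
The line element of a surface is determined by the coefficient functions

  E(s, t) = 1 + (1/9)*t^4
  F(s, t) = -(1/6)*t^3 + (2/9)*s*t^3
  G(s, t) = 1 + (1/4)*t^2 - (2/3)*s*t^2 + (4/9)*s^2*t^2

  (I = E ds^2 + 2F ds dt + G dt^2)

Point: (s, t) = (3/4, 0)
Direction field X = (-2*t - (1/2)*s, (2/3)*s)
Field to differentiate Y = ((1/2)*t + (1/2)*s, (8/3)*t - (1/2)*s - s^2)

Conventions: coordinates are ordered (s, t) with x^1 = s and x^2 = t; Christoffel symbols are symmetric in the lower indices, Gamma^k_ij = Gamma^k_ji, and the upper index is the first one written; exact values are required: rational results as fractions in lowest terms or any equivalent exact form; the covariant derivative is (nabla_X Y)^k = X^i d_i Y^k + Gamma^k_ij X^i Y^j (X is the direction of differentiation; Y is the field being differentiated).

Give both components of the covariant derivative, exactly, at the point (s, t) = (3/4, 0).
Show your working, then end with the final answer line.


E = 1, F = 0, G = 1 at the point
E_s = 0, E_t = 0, F_s = 0, F_t = 0, G_s = 0, G_t = 0
EG - F^2 = 1;  g^inv = (1) * [[1, 0], [0, 1]]
first-kind symbols [ij,l] = (1/2)(d_i g_jl + d_j g_il - d_l g_ij): [ss,s] = E_s/2 = 0, [ss,t] = F_s - E_t/2 = 0, [st,s] = E_t/2 = 0, [st,t] = G_s/2 = 0, [tt,s] = F_t - G_s/2 = 0, [tt,t] = G_t/2 = 0
Gamma^s_ij = (G*[ij,s] - F*[ij,t])/(EG - F^2), Gamma^t_ij = (E*[ij,t] - F*[ij,s])/(EG - F^2)
Gamma_sss = 0, Gamma_sst = 0, Gamma_stt = 0, Gamma_tss = 0, Gamma_tst = 0, Gamma_ttt = 0
X = (-3/8, 1/2), Y = (3/8, -15/16) at the point

Answer: (nabla_X Y)^s = 1/16, (nabla_X Y)^t = 25/12


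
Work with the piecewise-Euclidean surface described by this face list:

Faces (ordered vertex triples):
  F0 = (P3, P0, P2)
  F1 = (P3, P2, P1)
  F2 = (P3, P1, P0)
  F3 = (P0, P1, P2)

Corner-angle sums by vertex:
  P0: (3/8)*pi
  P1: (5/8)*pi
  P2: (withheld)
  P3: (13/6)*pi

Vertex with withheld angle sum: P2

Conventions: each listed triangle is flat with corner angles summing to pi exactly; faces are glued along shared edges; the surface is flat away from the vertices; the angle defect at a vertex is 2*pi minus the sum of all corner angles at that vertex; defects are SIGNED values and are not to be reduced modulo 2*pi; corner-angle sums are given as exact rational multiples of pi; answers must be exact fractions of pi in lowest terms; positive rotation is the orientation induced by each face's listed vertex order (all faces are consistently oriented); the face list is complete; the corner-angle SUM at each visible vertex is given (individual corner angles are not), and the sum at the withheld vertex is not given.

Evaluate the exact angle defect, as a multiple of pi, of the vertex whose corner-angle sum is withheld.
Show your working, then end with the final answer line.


V = 4, E = 6, F = 4; chi = V - E + F = 2
Gauss-Bonnet: total defect = 2*pi*chi = 4*pi; visible defects sum to (17/6)*pi

Answer: defect(P2) = (7/6)*pi


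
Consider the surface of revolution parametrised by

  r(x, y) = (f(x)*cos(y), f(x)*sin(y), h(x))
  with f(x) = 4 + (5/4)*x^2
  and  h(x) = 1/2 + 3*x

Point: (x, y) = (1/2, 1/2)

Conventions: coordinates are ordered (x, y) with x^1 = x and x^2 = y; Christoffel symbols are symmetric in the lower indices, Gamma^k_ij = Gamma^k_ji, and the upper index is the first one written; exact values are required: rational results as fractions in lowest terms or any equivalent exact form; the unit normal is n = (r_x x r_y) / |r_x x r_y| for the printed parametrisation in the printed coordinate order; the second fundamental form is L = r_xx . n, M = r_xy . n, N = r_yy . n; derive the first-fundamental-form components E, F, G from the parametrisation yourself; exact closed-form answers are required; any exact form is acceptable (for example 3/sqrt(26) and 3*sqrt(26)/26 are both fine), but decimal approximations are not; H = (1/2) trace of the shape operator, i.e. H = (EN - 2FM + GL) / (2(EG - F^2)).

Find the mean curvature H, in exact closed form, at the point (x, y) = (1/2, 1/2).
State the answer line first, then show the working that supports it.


Answer: H = -112/50531

f = 69/16, f' = 5/4, f'' = 5/2, h' = 3, h'' = 0
E = 169/16, F = 0, G = 4761/256; answer radicand W^2 = 169/16
unnormalised second-form numerators: l = -15/2, m = 0, n = 207/16; L = l/sqrt(169/16), and similarly M = m/sqrt(W^2), N = n/sqrt(W^2)
H = (E*n - 2*F*m + G*l) / (2*(EG - F^2)*sqrt(W^2)); E*n - 2*F*m + G*l = -1449/512, EG - F^2 = 804609/4096, so H = (-28/3887)/sqrt(169/16)


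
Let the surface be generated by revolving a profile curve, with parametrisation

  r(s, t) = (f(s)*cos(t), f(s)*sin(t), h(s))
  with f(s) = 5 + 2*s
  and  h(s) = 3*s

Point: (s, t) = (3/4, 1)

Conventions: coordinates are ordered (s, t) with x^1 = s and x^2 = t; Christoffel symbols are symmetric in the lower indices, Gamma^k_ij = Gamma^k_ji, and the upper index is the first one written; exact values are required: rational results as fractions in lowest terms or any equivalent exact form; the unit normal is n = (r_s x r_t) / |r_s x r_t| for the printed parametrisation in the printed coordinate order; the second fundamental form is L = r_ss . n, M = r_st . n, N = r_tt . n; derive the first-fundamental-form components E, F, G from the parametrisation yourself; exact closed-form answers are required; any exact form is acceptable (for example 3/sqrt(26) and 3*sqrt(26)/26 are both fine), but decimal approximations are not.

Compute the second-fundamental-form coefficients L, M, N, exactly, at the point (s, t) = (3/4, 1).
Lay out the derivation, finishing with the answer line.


f = 13/2, f' = 2, f'' = 0, h' = 3, h'' = 0
E = 13, F = 0, G = 169/4; answer radicand W^2 = 13
unnormalised second-form numerators: l = 0, m = 0, n = 39/2; L = l/sqrt(13), and similarly M = m/sqrt(W^2), N = n/sqrt(W^2)

Answer: L = 0, M = 0, N = 3*sqrt(13)/2


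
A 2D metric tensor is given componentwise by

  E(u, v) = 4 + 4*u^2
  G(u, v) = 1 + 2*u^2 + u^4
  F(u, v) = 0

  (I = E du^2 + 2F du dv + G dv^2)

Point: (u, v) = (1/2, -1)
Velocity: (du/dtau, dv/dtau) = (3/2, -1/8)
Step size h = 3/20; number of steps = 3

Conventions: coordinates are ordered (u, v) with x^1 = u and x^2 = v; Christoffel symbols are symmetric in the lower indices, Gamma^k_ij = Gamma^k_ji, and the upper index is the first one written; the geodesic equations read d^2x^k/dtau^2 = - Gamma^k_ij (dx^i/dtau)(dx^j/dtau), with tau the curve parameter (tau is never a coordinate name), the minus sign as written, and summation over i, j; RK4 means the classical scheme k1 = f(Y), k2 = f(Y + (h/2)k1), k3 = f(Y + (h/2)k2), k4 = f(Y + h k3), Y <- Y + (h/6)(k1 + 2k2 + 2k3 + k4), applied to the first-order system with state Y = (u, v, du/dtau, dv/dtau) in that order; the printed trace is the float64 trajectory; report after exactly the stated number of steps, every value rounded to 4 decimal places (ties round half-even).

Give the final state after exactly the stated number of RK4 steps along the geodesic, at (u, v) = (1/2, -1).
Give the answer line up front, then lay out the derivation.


Answer: u = 1.0881, v = -1.0337, du/dtau = 1.1357, dv/dtau = -0.0410

f(Y) = (du/dtau, dv/dtau, -Gamma^u_ij Y'^i Y'^j, -Gamma^v_ij Y'^i Y'^j) with the Gammas evaluated at the stage position; h = 0.150000; intermediate values shown to 6 dp
step 0: u = 0.5000, v = -1.0000, du/dtau = 1.5000, dv/dtau = -0.1250
step 1:
  k1: at (u, v) = (0.500000, -1.000000), (du/dtau, dv/dtau) = (1.500000, -0.125000); Gamma_uuu = 0.400000, Gamma_uuv = 0.000000, Gamma_uvv = -0.250000, Gamma_vuu = 0.000000, Gamma_vuv = 0.800000, Gamma_vvv = 0.000000; k1 = (1.500000, -0.125000, -0.896094, 0.300000)
  k2: at (u, v) = (0.612500, -1.009375), (du/dtau, dv/dtau) = (1.432793, -0.102500); Gamma_uuu = 0.445404, Gamma_uuv = 0.000000, Gamma_uvv = -0.306250, Gamma_vuu = 0.000000, Gamma_vuv = 0.890808, Gamma_vvv = 0.000000; k2 = (1.432793, -0.102500, -0.911150, 0.261650)
  k3: at (u, v) = (0.607459, -1.007688), (du/dtau, dv/dtau) = (1.431664, -0.105376); Gamma_uuu = 0.443723, Gamma_uuv = 0.000000, Gamma_uvv = -0.303730, Gamma_vuu = 0.000000, Gamma_vuv = 0.887445, Gamma_vvv = 0.000000; k3 = (1.431664, -0.105376, -0.906108, 0.267766)
  k4: at (u, v) = (0.714750, -1.015806), (du/dtau, dv/dtau) = (1.364084, -0.084835); Gamma_uuu = 0.473072, Gamma_uuv = 0.000000, Gamma_uvv = -0.357375, Gamma_vuu = 0.000000, Gamma_vuv = 0.946145, Gamma_vvv = 0.000000; k4 = (1.364084, -0.084835, -0.877685, 0.218980)
  Y <- Y + (h/6)(k1 + 2k2 + 2k3 + k4): u = 0.7148, v = -1.0156, du/dtau = 1.3648, dv/dtau = -0.0856
step 2:
  k1: at (u, v) = (0.714825, -1.015640), (du/dtau, dv/dtau) = (1.364793, -0.085555); Gamma_uuu = 0.473089, Gamma_uuv = 0.000000, Gamma_uvv = -0.357412, Gamma_vuu = 0.000000, Gamma_vuv = 0.946177, Gamma_vvv = 0.000000; k1 = (1.364793, -0.085555, -0.878587, 0.220960)
  k2: at (u, v) = (0.817184, -1.022056), (du/dtau, dv/dtau) = (1.298899, -0.068983); Gamma_uuu = 0.489980, Gamma_uuv = 0.000000, Gamma_uvv = -0.408592, Gamma_vuu = 0.000000, Gamma_vuv = 0.979961, Gamma_vvv = 0.000000; k2 = (1.298899, -0.068983, -0.824720, 0.175612)
  k3: at (u, v) = (0.812242, -1.020813), (du/dtau, dv/dtau) = (1.302939, -0.072384); Gamma_uuu = 0.489380, Gamma_uuv = 0.000000, Gamma_uvv = -0.406121, Gamma_vuu = 0.000000, Gamma_vuv = 0.978760, Gamma_vvv = 0.000000; k3 = (1.302939, -0.072384, -0.828668, 0.184617)
  k4: at (u, v) = (0.910266, -1.026497), (du/dtau, dv/dtau) = (1.240492, -0.057862); Gamma_uuu = 0.497798, Gamma_uuv = 0.000000, Gamma_uvv = -0.455133, Gamma_vuu = 0.000000, Gamma_vuv = 0.995596, Gamma_vvv = 0.000000; k4 = (1.240492, -0.057862, -0.764499, 0.142923)
  Y <- Y + (h/6)(k1 + 2k2 + 2k3 + k4): u = 0.9100, v = -1.0263, du/dtau = 1.2410, dv/dtau = -0.0584
step 3:
  k1: at (u, v) = (0.910049, -1.026293), (du/dtau, dv/dtau) = (1.241046, -0.058446); Gamma_uuu = 0.497787, Gamma_uuv = 0.000000, Gamma_uvv = -0.455024, Gamma_vuu = 0.000000, Gamma_vuv = 0.995574, Gamma_vvv = 0.000000; k1 = (1.241046, -0.058446, -0.765135, 0.144427)
  k2: at (u, v) = (1.003127, -1.030677), (du/dtau, dv/dtau) = (1.183661, -0.047614); Gamma_uuu = 0.499998, Gamma_uuv = 0.000000, Gamma_uvv = -0.501564, Gamma_vuu = 0.000000, Gamma_vuv = 0.999995, Gamma_vvv = 0.000000; k2 = (1.183661, -0.047614, -0.699386, 0.112718)
  k3: at (u, v) = (0.998823, -1.029864), (du/dtau, dv/dtau) = (1.188592, -0.049992); Gamma_uuu = 0.500000, Gamma_uuv = 0.000000, Gamma_uvv = -0.499412, Gamma_vuu = 0.000000, Gamma_vuv = 0.999999, Gamma_vvv = 0.000000; k3 = (1.188592, -0.049992, -0.705127, 0.118841)
  k4: at (u, v) = (1.088338, -1.033792), (du/dtau, dv/dtau) = (1.135277, -0.040620); Gamma_uuu = 0.498214, Gamma_uuv = 0.000000, Gamma_uvv = -0.544169, Gamma_vuu = 0.000000, Gamma_vuv = 0.996428, Gamma_vvv = 0.000000; k4 = (1.135277, -0.040620, -0.641227, 0.091901)
  Y <- Y + (h/6)(k1 + 2k2 + 2k3 + k4): u = 1.0881, v = -1.0337, du/dtau = 1.1357, dv/dtau = -0.0410


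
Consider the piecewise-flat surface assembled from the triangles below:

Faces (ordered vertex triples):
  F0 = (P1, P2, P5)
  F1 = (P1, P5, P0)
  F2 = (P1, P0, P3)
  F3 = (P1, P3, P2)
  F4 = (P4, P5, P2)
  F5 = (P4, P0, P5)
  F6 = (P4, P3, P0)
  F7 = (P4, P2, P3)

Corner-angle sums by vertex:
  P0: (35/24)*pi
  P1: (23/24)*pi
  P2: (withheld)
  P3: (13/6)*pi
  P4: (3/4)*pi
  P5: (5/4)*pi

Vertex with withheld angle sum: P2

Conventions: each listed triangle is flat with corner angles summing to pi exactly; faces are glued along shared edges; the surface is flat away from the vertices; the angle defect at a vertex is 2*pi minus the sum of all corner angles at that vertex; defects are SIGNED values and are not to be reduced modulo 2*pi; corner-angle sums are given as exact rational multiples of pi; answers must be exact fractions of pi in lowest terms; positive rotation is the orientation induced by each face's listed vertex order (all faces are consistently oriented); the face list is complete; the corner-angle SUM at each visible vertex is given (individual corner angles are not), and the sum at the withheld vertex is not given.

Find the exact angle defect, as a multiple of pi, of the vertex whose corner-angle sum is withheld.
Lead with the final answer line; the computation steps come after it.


Answer: defect(P2) = (7/12)*pi

V = 6, E = 12, F = 8; chi = V - E + F = 2
Gauss-Bonnet: total defect = 2*pi*chi = 4*pi; visible defects sum to (41/12)*pi


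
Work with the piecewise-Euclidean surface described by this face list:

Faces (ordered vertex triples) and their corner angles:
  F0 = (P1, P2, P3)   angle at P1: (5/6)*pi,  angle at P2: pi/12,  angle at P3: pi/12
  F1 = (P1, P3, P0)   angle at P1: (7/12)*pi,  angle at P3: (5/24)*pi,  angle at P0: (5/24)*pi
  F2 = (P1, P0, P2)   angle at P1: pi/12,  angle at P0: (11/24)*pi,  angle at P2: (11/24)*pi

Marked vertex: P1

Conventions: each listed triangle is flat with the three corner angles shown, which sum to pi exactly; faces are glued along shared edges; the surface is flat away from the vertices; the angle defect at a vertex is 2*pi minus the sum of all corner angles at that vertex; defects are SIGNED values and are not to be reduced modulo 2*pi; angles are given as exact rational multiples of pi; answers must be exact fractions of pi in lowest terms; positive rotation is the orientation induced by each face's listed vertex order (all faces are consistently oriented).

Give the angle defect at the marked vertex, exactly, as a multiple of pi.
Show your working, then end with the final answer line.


Sum of corner angles at P1: (3/2)*pi
defect = 2*pi - (3/2)*pi

Answer: defect(P1) = pi/2
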